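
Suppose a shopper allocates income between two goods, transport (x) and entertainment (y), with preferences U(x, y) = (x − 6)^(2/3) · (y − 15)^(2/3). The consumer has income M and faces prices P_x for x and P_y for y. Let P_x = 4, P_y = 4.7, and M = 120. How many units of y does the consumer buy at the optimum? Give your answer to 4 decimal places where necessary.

y* = 17.7128

Let x' = x−6, y' = y−15. MRS = y'/x' = P_x/P_y.
After buying the subsistence bundle (6, 15), a share 0.5 of the remaining income goes to x: x* = 6 + 0.5·(M − 6P_x − 15P_y)/P_x.
Discretionary income = 120 − 6·4 − 15·4.7 = 25.5; y* = 15 + 0.5·25.5/4.7 = 17.7128.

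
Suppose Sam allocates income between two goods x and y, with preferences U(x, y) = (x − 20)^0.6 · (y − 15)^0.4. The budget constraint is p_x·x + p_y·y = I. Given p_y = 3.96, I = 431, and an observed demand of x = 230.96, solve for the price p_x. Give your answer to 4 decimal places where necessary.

This is Cobb-Douglas in (x−20, y−15): tangency gives 0.6·p_y·(y−15) = 0.4·p_x·(x−20).
After buying the subsistence bundle (20, 15), a share 0.6 of the remaining income goes to x: x* = 20 + 0.6·(I − 20p_x − 15p_y)/p_x.
Set x* = 230.96 in the demand function and solve for p_x: p_x = 1.

p_x = 1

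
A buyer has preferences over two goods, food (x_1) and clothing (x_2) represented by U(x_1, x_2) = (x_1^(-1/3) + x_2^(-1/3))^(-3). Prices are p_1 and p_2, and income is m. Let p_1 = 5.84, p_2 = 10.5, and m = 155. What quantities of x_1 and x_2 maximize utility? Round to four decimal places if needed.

MU_x_1 ∝ x_1^(-4/3), MU_x_2 ∝ x_2^(-4/3), so MRS = (x_2/x_1)^(4/3) = p_1/p_2.
Solve for the ratio: x_2/x_1 = [p_1/p_2]^(0.75).
With the ratio pinned down, the budget gives x_1* = m/(p_1 + p_2·(x_2/x_1)) and x_2* = (x_2/x_1)·x_1*.
Numerically x_2/x_1 = 0.644047, so x_1* = 155/(5.84 + 10.5·0.644047) = 12.2992 and x_2* = 0.644047·12.2992 = 7.9212.

x_1* = 12.2992, x_2* = 7.9212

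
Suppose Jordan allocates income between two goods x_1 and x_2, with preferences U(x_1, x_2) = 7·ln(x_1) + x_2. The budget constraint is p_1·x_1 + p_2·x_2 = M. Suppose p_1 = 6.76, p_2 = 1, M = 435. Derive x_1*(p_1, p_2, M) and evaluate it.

MU_x_1 = 7/x_1, MU_x_2 = 1. Tangency: 7/x_1 = p_1/p_2.
So x_1*(p_1,p_2) = 7·p_2/p_1, independent of income; and x_2* = (M − 7·p_2)/p_2.
At the given prices: x_1* = 7·1/6.76 = 1.0355.

x_1* = 1.0355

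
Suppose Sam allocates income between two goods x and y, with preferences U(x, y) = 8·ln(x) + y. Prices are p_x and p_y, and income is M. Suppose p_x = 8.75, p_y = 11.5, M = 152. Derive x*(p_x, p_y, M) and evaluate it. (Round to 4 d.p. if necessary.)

Set MRS = p_x/p_y: (8/x)/1 = p_x/p_y.
So x*(p_x,p_y) = 8·p_y/p_x, independent of income; and y* = (M − 8·p_y)/p_y.
At the given prices: x* = 8·11.5/8.75 = 10.5143.

x* = 10.5143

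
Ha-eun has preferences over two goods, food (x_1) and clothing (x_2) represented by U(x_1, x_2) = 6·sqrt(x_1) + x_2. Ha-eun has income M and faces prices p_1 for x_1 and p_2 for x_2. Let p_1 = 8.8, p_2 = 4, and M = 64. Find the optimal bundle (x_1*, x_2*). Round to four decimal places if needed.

x_1* = 1.8595, x_2* = 11.9091

Thus x_1* = (3·p_2/p_1)² — independent of M — with the rest of income spent on x_2.
Plugging in: x_1* = (3·4/8.8)² = 1.8595, x_2* = 11.9091.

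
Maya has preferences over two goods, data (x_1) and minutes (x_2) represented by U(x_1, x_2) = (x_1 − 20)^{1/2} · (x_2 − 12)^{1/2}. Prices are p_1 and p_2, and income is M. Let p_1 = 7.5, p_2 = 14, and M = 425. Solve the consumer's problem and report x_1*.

MRS = (x_2−12)/(x_1−20). Tangency with p_1/p_2 gives x_2−12 = (p_1/p_2)·(x_1−20).
After buying the subsistence bundle (20, 12), a share 0.5 of the remaining income goes to x_1: x_1* = 20 + 0.5·(M − 20p_1 − 12p_2)/p_1.
Discretionary income = 425 − 20·7.5 − 12·14 = 107; x_1* = 20 + 0.5·107/7.5 = 27.1333.

x_1* = 27.1333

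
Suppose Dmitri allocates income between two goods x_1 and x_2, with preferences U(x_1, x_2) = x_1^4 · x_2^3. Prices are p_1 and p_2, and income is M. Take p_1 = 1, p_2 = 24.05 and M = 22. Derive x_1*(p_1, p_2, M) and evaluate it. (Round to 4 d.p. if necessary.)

x_1* = 12.5714

The MRS is (4/3)·x_2/x_1. Set MRS = p_1/p_2.
So 4·p_2·x_2 = 3·p_1·x_1; combined with the budget, a share 4/7 of income goes to x_1.
Demand: x_1*(p_1,p_2,M) = 4/7·M/p_1 and x_2* = 3/7·M/p_2.
At p_1=1, p_2=24.05, M=22: x_1* = 4/7·22/1 = 12.5714.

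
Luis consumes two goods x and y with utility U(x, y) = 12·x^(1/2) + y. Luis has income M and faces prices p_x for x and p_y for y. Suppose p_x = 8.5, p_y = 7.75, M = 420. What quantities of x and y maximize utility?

x* = 29.9273, y* = 21.37

Utility is quasi-linear in y; the FOC for x is 6/√x = p_x/p_y.
Thus x* = (6·p_y/p_x)² — independent of M — with the rest of income spent on y.
Plugging in: x* = (6·7.75/8.5)² = 29.9273, y* = 21.37.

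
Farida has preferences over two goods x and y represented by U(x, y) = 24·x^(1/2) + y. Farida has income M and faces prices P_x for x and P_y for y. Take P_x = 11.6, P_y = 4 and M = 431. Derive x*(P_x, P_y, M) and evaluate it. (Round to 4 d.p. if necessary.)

MU_x = 12/√x, MU_y = 1. Tangency: 12/√x = P_x/P_y.
Solve: √x = 12·P_y/P_x, so x*(P_x,P_y) = (12·P_y/P_x)², and y* = (M − P_x·x*)/P_y.
Plugging in: x* = (12·4/11.6)² = 17.1225.

x* = 17.1225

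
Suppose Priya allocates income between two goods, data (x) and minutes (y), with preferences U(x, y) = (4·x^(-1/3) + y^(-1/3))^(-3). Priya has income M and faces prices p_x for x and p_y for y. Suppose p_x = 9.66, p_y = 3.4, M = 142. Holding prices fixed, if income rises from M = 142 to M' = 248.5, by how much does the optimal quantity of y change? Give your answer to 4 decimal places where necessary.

Δy* = 6.7043

MU_x ∝ 4·x^(-4/3), MU_y ∝ y^(-4/3), so MRS = 4·(y/x)^(4/3) = p_x/p_y.
Hence y/x = ((1/4)·p_x/p_y)^(1/(4/3)), i.e. raised to the 0.75 power.
With the ratio pinned down, the budget gives x* = M/(p_x + p_y·(y/x)) and y* = (y/x)·x*.
Numerically y/x = 0.773711, so x* = 142/(9.66 + 3.4·0.773711) = 11.5535 and y* = 0.773711·11.5535 = 8.9391.
At M' = 248.5: y* = 15.6434. Change: 15.6434 − 8.9391 = 6.7043.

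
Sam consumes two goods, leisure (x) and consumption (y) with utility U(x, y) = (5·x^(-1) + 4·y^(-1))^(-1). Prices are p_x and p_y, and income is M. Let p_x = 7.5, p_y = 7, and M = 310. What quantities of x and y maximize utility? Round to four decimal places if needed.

Substitute y = (y/x)·x into the budget: x* = M/(p_x + p_y·(y/x)).
Numerically y/x = 0.92582, so x* = 310/(7.5 + 7·0.92582) = 22.1734 and y* = 0.92582·22.1734 = 20.5285.

x* = 22.1734, y* = 20.5285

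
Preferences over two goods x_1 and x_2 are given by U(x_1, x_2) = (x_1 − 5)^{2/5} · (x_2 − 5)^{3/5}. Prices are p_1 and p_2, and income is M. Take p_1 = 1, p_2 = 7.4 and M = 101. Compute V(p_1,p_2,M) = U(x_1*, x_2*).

V = 9.0579

MRS = (2/3)·(x_2−5)/(x_1−5). Tangency with p_1/p_2 gives x_2−5 = (3/2)·(p_1/p_2)·(x_1−5).
Substituting into the budget: x_1* = 5 + 0.4·(M − 5·p_1 − 5·p_2)/p_1, and x_2* = 5 + 0.6·(…)/p_2.
Discretionary income = 101 − 5·1 − 5·7.4 = 59; x_1* = 5 + 0.4·59/1 = 28.6; x_2* = 5 + 0.6·59/7.4 = 9.7838.
Utility at the optimum: U(28.6, 9.7838) = 9.0579.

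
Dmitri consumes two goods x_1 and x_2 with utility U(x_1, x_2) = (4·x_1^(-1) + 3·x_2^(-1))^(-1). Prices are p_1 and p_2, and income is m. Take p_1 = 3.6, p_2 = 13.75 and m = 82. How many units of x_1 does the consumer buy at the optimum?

From the CES first-order condition, (4/3)·(x_2/x_1)^(2) = p_1/p_2.
Hence x_2/x_1 = ((3/4)·p_1/p_2)^(1/(2)), i.e. raised to the 0.5 power.
Substitute x_2 = (x_2/x_1)·x_1 into the budget: x_1* = m/(p_1 + p_2·(x_2/x_1)).
Numerically x_2/x_1 = 0.443129, so x_1* = 82/(3.6 + 13.75·0.443129) = 8.4597.

x_1* = 8.4597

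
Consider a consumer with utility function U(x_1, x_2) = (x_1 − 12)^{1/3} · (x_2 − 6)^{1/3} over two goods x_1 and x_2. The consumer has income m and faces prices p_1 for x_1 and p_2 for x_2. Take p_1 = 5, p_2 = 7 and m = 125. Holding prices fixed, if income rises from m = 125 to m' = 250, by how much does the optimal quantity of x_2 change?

Δx_2* = 8.9286

MRS = (x_2−6)/(x_1−12). Tangency with p_1/p_2 gives x_2−6 = (p_1/p_2)·(x_1−12).
After buying the subsistence bundle (12, 6), a share 0.5 of the remaining income goes to x_1: x_1* = 12 + 0.5·(m − 12p_1 − 6p_2)/p_1.
Discretionary income = 125 − 12·5 − 6·7 = 23; x_2* = 6 + 0.5·23/7 = 7.6429.
At m' = 250: x_2* = 16.5714. Change: 16.5714 − 7.6429 = 8.9286.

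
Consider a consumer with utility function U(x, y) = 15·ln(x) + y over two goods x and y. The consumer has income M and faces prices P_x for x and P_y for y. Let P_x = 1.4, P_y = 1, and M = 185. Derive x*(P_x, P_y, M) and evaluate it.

x* = 10.7143

MU_x = 15/x, MU_y = 1. Tangency: 15/x = P_x/P_y.
So x*(P_x,P_y) = 15·P_y/P_x, independent of income; and y* = (M − 15·P_y)/P_y.
At the given prices: x* = 15·1/1.4 = 10.7143.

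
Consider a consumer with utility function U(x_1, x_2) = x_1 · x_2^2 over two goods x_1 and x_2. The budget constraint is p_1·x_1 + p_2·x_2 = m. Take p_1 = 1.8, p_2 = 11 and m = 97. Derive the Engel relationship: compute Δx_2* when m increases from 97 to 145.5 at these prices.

MU_x_1/MU_x_2 = (x_2)/(2·x_1); tangency sets this equal to p_1/p_2.
Rearranging, p_2·x_2 = 2·p_1·x_1. Substituting into the budget gives p_1·x_1·(1 + 2) = m.
Demand: x_1*(p_1,p_2,m) = 1/3·m/p_1 and x_2* = 2/3·m/p_2.
At p_1=1.8, p_2=11, m=97: x_2* = 2/3·97/11 = 5.8788.
At m' = 145.5: x_2* = 8.8182. Change: 8.8182 − 5.8788 = 2.9394.

Δx_2* = 2.9394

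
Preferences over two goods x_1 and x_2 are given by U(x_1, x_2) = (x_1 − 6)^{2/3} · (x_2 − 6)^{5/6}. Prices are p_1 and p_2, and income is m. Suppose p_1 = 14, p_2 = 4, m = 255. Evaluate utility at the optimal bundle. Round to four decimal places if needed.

V = 34.4872

Let x_1' = x_1−6, x_2' = x_2−6. MRS = (4/5)·x_2'/x_1' = p_1/p_2.
After buying the subsistence bundle (6, 6), a share 4/9 of the remaining income goes to x_1: x_1* = 6 + 4/9·(m − 6p_1 − 6p_2)/p_1.
Discretionary income = 255 − 6·14 − 6·4 = 147; x_1* = 6 + 4/9·147/14 = 10.6667; x_2* = 6 + 5/9·147/4 = 26.4167.
Utility at the optimum: U(10.6667, 26.4167) = 34.4872.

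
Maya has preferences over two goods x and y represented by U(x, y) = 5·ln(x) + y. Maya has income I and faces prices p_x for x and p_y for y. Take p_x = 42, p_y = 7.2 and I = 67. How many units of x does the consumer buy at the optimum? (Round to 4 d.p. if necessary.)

x* = 0.8571

Set MRS = p_x/p_y: (5/x)/1 = p_x/p_y.
So x*(p_x,p_y) = 5·p_y/p_x, independent of income; and y* = (I − 5·p_y)/p_y.
At the given prices: x* = 5·7.2/42 = 0.8571.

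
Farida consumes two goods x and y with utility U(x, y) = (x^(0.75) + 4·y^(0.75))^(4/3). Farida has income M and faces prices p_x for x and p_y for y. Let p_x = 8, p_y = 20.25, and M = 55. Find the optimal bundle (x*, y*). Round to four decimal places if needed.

MRS = MU_x/MU_y = (1/4)·(y/x)^(0.25). Set equal to p_x/p_y.
Solve for the ratio: y/x = [4·p_x/p_y]^(4).
With the ratio pinned down, the budget gives x* = M/(p_x + p_y·(y/x)) and y* = (y/x)·x*.
Numerically y/x = 6.235909, so x* = 55/(8 + 20.25·6.235909) = 0.4096 and y* = 6.235909·0.4096 = 2.5542.

x* = 0.4096, y* = 2.5542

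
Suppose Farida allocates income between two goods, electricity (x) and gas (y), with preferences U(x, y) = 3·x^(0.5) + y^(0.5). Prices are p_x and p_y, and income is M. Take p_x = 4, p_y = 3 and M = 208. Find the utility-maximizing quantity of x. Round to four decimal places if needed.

With the ratio pinned down, the budget gives x* = M/(p_x + p_y·(y/x)) and y* = (y/x)·x*.
Numerically y/x = 0.197531, so x* = 208/(4 + 3·0.197531) = 45.2903.

x* = 45.2903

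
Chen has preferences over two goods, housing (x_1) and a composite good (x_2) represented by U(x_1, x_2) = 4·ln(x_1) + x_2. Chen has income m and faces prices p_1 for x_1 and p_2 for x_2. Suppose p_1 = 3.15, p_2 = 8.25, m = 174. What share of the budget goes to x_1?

share on x_1 = 0.1897

MU_x_1 = 4/x_1, MU_x_2 = 1. Tangency: 4/x_1 = p_1/p_2.
So x_1*(p_1,p_2) = 4·p_2/p_1, independent of income; and x_2* = (m − 4·p_2)/p_2.
At the given prices: x_1* = 4·8.25/3.15 = 10.4762, and x_2* = 17.0909.
Expenditure on x_1: 3.15·10.4762 = 33; share = 0.1897.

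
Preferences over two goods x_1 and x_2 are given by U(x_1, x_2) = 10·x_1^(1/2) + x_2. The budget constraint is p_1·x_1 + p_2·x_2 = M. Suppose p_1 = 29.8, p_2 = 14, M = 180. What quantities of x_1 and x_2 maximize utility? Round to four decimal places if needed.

x_1* = 5.5178, x_2* = 1.1122

MU_x_1 = 5/√x_1, MU_x_2 = 1. Tangency: 5/√x_1 = p_1/p_2.
Thus x_1* = (5·p_2/p_1)² — independent of M — with the rest of income spent on x_2.
Plugging in: x_1* = (5·14/29.8)² = 5.5178, x_2* = 1.1122.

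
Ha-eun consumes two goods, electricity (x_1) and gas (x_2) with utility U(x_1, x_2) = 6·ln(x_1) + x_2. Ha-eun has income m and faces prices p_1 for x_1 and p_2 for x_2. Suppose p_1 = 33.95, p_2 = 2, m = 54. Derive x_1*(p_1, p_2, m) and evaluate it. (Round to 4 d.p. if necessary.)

MU_x_1 = 6/x_1, MU_x_2 = 1. Tangency: 6/x_1 = p_1/p_2.
So x_1*(p_1,p_2) = 6·p_2/p_1, independent of income; and x_2* = (m − 6·p_2)/p_2.
At the given prices: x_1* = 6·2/33.95 = 0.3535.

x_1* = 0.3535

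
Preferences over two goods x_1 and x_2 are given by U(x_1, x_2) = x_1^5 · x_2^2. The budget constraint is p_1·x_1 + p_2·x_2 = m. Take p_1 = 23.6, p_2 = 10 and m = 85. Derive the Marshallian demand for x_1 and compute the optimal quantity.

x_1* = 2.5726

Tangency: MRS = (5/2)·x_2/x_1 = p_1/p_2.
So 5·p_2·x_2 = 2·p_1·x_1; combined with the budget, a share 5/7 of income goes to x_1.
Demand: x_1*(p_1,p_2,m) = 5/7·m/p_1 and x_2* = 2/7·m/p_2.
At p_1=23.6, p_2=10, m=85: x_1* = 5/7·85/23.6 = 2.5726.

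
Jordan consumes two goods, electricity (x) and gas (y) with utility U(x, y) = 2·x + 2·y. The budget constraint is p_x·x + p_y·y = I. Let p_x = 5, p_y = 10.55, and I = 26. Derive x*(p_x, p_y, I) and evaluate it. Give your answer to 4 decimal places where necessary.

Perfect substitutes: compare marginal utility per dollar. 2/p_x vs 2/p_y → 0.4 vs 0.1896.
x gives more utility per dollar, so spend all income on x: x* = I/p_x, y* = 0.
Numerically: x* = 5.2, y* = 0.

x* = 5.2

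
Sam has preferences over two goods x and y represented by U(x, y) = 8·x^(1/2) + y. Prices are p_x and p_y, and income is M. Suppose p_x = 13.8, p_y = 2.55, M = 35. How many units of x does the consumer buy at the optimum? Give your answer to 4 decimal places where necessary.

x* = 0.5463

Set MRS = p_x/p_y: 4·x^(−1/2) = p_x/p_y.
Solve: √x = 4·p_y/p_x, so x*(p_x,p_y) = (4·p_y/p_x)², and y* = (M − p_x·x*)/p_y.
Plugging in: x* = (4·2.55/13.8)² = 0.5463.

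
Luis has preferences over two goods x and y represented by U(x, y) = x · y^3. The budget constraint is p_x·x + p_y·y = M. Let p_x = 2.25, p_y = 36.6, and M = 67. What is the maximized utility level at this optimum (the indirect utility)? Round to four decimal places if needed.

V = 19.2663

MU_x/MU_y = (y)/(3·x); tangency sets this equal to p_x/p_y.
Rearranging, p_y·y = 3·p_x·x. Substituting into the budget gives p_x·x·(1 + 3) = M.
Demand: x*(p_x,p_y,M) = 0.25·M/p_x and y* = 0.75·M/p_y.
At p_x=2.25, p_y=36.6, M=67: x* = 0.25·67/2.25 = 7.4444, y* = 1.373.
Utility at the optimum: U(7.4444, 1.373) = 19.2663.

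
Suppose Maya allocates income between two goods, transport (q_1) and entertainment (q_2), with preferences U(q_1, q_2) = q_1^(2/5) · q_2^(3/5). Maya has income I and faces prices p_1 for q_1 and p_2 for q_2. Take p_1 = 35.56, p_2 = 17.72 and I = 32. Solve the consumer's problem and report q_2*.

MU_q_1/MU_q_2 = (0.4·q_2)/(0.6·q_1); tangency sets this equal to p_1/p_2.
So 0.4·p_2·q_2 = 0.6·p_1·q_1; combined with the budget, a share 0.4 of income goes to q_1.
Demand: q_1*(p_1,p_2,I) = 0.4·I/p_1 and q_2* = 0.6·I/p_2.
At p_1=35.56, p_2=17.72, I=32: q_2* = 0.6·32/17.72 = 1.0835.

q_2* = 1.0835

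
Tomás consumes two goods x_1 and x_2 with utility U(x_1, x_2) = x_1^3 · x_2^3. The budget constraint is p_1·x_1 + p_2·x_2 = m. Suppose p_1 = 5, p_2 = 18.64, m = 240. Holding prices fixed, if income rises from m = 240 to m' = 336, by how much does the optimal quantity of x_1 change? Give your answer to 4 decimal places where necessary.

Tangency: MRS = x_2/x_1 = p_1/p_2.
Rearranging, p_2·x_2 = p_1·x_1. Substituting into the budget gives p_1·x_1·(1 + 1) = m.
Demand: x_1*(p_1,p_2,m) = 0.5·m/p_1 and x_2* = 0.5·m/p_2.
At p_1=5, p_2=18.64, m=240: x_1* = 0.5·240/5 = 24.
At m' = 336: x_1* = 33.6. Change: 33.6 − 24 = 9.6.

Δx_1* = 9.6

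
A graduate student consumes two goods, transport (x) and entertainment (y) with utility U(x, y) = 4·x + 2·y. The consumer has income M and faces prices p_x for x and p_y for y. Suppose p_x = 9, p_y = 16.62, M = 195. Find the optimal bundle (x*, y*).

x* = 21.6667, y* = 0

Perfect substitutes: compare marginal utility per dollar. 4/p_x vs 2/p_y → 0.4444 vs 0.1203.
x gives more utility per dollar, so spend all income on x: x* = M/p_x, y* = 0.
Numerically: x* = 21.6667, y* = 0.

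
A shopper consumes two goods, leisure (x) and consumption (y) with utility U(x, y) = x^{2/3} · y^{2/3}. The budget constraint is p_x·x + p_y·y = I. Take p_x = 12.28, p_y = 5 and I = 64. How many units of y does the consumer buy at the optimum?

Tangency: MRS = y/x = p_x/p_y.
Rearranging, p_y·y = p_x·x. Substituting into the budget gives p_x·x·(1 + 1) = I.
Demand: x*(p_x,p_y,I) = 0.5·I/p_x and y* = 0.5·I/p_y.
At p_x=12.28, p_y=5, I=64: y* = 0.5·64/5 = 6.4.

y* = 6.4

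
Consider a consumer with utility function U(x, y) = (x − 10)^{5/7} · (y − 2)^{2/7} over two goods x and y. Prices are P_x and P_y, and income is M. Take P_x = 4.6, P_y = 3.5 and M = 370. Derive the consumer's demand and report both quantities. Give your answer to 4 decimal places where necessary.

x* = 59.2236, y* = 27.8776

Let x' = x−10, y' = y−2. MRS = (5/2)·y'/x' = P_x/P_y.
Substituting into the budget: x* = 10 + 5/7·(M − 10·P_x − 2·P_y)/P_x, and y* = 2 + 2/7·(…)/P_y.
Discretionary income = 370 − 10·4.6 − 2·3.5 = 317; x* = 10 + 5/7·317/4.6 = 59.2236; y* = 2 + 2/7·317/3.5 = 27.8776.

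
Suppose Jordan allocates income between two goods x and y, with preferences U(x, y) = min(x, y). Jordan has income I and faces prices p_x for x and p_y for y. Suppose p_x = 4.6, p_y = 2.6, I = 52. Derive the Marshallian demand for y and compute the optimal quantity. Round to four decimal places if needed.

y* = 7.2222

Demand: x*(p_x,p_y,I) = I/(p_x + p_y), y* = I/(p_x + p_y).
Here 4.6 + 2.6 = 7.2, giving y* = 7.2222.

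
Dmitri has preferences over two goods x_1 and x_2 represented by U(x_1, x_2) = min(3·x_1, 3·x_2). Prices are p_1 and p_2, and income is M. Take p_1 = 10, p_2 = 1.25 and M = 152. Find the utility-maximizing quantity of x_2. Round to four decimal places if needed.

x_2* = 13.5111

Leontief preferences: the optimum is at the kink where x_1/3 = x_2/3, i.e. x_2 = x_1.
Budget: p_1·x_1 + p_2·x_1 = M, so (3·p_1 + 3·p_2)·x_1 = 3·M.
Demand: x_1*(p_1,p_2,M) = 3·M/(3·p_1 + 3·p_2), x_2* = 3·M/(3·p_1 + 3·p_2).
Here 3·10 + 3·1.25 = 33.75, giving x_2* = 13.5111.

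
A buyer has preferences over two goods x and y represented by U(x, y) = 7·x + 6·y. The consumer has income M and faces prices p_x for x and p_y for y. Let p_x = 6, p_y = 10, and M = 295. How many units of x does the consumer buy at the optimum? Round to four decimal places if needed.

Linear utility — the consumer picks whichever good has higher MU/price: 7/6 = 1.1667 vs 6/10 = 0.6.
x gives more utility per dollar, so spend all income on x: x* = M/p_x, y* = 0.
Numerically: x* = 49.1667, y* = 0.

x* = 49.1667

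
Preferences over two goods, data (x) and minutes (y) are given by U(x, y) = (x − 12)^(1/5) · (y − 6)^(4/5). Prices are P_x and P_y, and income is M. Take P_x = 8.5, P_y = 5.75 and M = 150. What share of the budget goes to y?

share on y = 0.302

This is Cobb-Douglas in (x−12, y−6): tangency gives 0.2·P_y·(y−6) = 0.8·P_x·(x−12).
After buying the subsistence bundle (12, 6), a share 0.2 of the remaining income goes to x: x* = 12 + 0.2·(M − 12P_x − 6P_y)/P_x.
Discretionary income = 150 − 12·8.5 − 6·5.75 = 13.5; x* = 12 + 0.2·13.5/8.5 = 12.3176; y* = 6 + 0.8·13.5/5.75 = 7.8783.
Expenditure on y: 5.75·7.8783 = 45.3; share = 0.302.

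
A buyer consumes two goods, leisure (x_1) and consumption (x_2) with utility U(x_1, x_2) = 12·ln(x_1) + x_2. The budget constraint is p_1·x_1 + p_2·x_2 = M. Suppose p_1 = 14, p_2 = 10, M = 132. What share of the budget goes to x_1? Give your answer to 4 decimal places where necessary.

share on x_1 = 0.9091

Set MRS = p_1/p_2: (12/x_1)/1 = p_1/p_2.
So x_1*(p_1,p_2) = 12·p_2/p_1, independent of income; and x_2* = (M − 12·p_2)/p_2.
At the given prices: x_1* = 12·10/14 = 8.5714, and x_2* = 1.2.
Expenditure on x_1: 14·8.5714 = 120; share = 0.9091.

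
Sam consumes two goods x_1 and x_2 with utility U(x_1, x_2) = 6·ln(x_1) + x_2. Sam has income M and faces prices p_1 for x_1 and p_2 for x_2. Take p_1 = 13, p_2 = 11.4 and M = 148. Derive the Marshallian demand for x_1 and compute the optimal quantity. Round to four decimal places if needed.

Set MRS = p_1/p_2: (6/x_1)/1 = p_1/p_2.
So x_1*(p_1,p_2) = 6·p_2/p_1, independent of income; and x_2* = (M − 6·p_2)/p_2.
At the given prices: x_1* = 6·11.4/13 = 5.2615.

x_1* = 5.2615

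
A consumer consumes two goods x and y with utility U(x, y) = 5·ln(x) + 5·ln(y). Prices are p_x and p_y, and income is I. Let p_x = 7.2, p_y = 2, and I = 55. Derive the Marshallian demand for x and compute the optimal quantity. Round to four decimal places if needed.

MU_x/MU_y = (5·y)/(5·x); tangency sets this equal to p_x/p_y.
Rearranging, p_y·y = p_x·x. Substituting into the budget gives p_x·x·(1 + 1) = I.
Demand: x*(p_x,p_y,I) = 0.5·I/p_x and y* = 0.5·I/p_y.
At p_x=7.2, p_y=2, I=55: x* = 0.5·55/7.2 = 3.8194.

x* = 3.8194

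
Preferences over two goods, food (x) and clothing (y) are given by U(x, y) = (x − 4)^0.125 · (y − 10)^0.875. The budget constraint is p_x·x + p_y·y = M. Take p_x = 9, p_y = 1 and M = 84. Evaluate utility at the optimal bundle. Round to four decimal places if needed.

V = 19.8095

This is Cobb-Douglas in (x−4, y−10): tangency gives 0.125·p_y·(y−10) = 0.875·p_x·(x−4).
Substituting into the budget: x* = 4 + 0.125·(M − 4·p_x − 10·p_y)/p_x, and y* = 10 + 0.875·(…)/p_y.
Discretionary income = 84 − 4·9 − 10·1 = 38; x* = 4 + 0.125·38/9 = 4.5278; y* = 10 + 0.875·38/1 = 43.25.
Utility at the optimum: U(4.5278, 43.25) = 19.8095.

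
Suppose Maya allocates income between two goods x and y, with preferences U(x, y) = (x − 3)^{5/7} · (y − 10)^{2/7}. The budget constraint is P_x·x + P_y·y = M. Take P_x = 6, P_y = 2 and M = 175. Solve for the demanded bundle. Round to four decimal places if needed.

x* = 19.3095, y* = 29.5714

This is Cobb-Douglas in (x−3, y−10): tangency gives 5/7·P_y·(y−10) = 2/7·P_x·(x−3).
After buying the subsistence bundle (3, 10), a share 5/7 of the remaining income goes to x: x* = 3 + 5/7·(M − 3P_x − 10P_y)/P_x.
Discretionary income = 175 − 3·6 − 10·2 = 137; x* = 3 + 5/7·137/6 = 19.3095; y* = 10 + 2/7·137/2 = 29.5714.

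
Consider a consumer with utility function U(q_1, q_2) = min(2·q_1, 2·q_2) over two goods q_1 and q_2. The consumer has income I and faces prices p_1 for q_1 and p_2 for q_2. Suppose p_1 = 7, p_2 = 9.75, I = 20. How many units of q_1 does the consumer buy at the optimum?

q_1* = 1.194

With perfect complements, no substitution: consume in ratio q_1:q_2 = 2:2.
Budget: p_1·q_1 + p_2·q_1 = I, so (2·p_1 + 2·p_2)·q_1 = 2·I.
Demand: q_1*(p_1,p_2,I) = 2·I/(2·p_1 + 2·p_2), q_2* = 2·I/(2·p_1 + 2·p_2).
Here 2·7 + 2·9.75 = 33.5, giving q_1* = 1.194.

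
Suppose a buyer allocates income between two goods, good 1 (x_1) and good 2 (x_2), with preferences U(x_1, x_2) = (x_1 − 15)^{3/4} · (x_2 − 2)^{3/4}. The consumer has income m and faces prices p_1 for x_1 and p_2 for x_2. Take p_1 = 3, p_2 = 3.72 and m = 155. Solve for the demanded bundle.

This is Cobb-Douglas in (x_1−15, x_2−2): tangency gives 0.75·p_2·(x_2−2) = 0.75·p_1·(x_1−15).
Substituting into the budget: x_1* = 15 + 0.5·(m − 15·p_1 − 2·p_2)/p_1, and x_2* = 2 + 0.5·(…)/p_2.
Discretionary income = 155 − 15·3 − 2·3.72 = 102.56; x_1* = 15 + 0.5·102.56/3 = 32.0933; x_2* = 2 + 0.5·102.56/3.72 = 15.7849.

x_1* = 32.0933, x_2* = 15.7849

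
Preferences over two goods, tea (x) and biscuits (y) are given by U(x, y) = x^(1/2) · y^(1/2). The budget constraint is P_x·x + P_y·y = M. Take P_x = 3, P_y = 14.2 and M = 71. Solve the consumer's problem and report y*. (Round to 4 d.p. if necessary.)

MU_x/MU_y = (0.5·y)/(0.5·x); tangency sets this equal to P_x/P_y.
Rearranging, P_y·y = P_x·x. Substituting into the budget gives P_x·x·(1 + 1) = M.
Demand: x*(P_x,P_y,M) = 0.5·M/P_x and y* = 0.5·M/P_y.
At P_x=3, P_y=14.2, M=71: y* = 0.5·71/14.2 = 2.5.

y* = 2.5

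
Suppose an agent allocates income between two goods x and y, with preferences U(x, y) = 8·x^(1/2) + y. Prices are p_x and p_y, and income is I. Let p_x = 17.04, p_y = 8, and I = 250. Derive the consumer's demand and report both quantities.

x* = 3.5266, y* = 23.7383

MU_x = 4/√x, MU_y = 1. Tangency: 4/√x = p_x/p_y.
Thus x* = (4·p_y/p_x)² — independent of I — with the rest of income spent on y.
Plugging in: x* = (4·8/17.04)² = 3.5266, y* = 23.7383.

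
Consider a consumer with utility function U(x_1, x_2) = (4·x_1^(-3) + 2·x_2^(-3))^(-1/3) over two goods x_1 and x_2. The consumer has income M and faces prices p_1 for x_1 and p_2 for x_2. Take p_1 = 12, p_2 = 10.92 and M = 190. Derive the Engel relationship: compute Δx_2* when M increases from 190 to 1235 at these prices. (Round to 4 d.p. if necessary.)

MU_x_1 ∝ 4·x_1^(-4), MU_x_2 ∝ 2·x_2^(-4), so MRS = 2·(x_2/x_1)^(4) = p_1/p_2.
Hence x_2/x_1 = ((1/2)·p_1/p_2)^(1/(4)), i.e. raised to the 0.25 power.
With the ratio pinned down, the budget gives x_1* = M/(p_1 + p_2·(x_2/x_1)) and x_2* = (x_2/x_1)·x_1*.
Numerically x_2/x_1 = 0.860958, so x_1* = 190/(12 + 10.92·0.860958) = 8.8778 and x_2* = 0.860958·8.8778 = 7.6434.
At M' = 1235: x_2* = 49.6823. Change: 49.6823 − 7.6434 = 42.0389.

Δx_2* = 42.0389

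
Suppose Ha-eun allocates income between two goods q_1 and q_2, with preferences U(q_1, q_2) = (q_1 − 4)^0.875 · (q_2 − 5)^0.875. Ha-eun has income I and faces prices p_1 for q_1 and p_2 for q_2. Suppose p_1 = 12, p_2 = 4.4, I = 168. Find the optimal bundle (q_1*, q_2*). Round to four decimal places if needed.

Let q_1' = q_1−4, q_2' = q_2−5. MRS = q_2'/q_1' = p_1/p_2.
Substituting into the budget: q_1* = 4 + 0.5·(I − 4·p_1 − 5·p_2)/p_1, and q_2* = 5 + 0.5·(…)/p_2.
Discretionary income = 168 − 4·12 − 5·4.4 = 98; q_1* = 4 + 0.5·98/12 = 8.0833; q_2* = 5 + 0.5·98/4.4 = 16.1364.

q_1* = 8.0833, q_2* = 16.1364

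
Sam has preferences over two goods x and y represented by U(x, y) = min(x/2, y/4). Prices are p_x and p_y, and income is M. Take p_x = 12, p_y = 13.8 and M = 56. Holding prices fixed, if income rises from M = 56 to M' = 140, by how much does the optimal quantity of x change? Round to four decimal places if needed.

Δx* = 2.1212

Leontief preferences: the optimum is at the kink where x/2 = y/4, i.e. y = 2·x.
Budget: p_x·x + p_y·2·x = M, so (2·p_x + 4·p_y)·x = 2·M.
Demand: x*(p_x,p_y,M) = 2·M/(2·p_x + 4·p_y), y* = 4·M/(2·p_x + 4·p_y).
Here 2·12 + 4·13.8 = 79.2, giving x* = 1.4141.
At M' = 140: x* = 3.5354. Change: 3.5354 − 1.4141 = 2.1212.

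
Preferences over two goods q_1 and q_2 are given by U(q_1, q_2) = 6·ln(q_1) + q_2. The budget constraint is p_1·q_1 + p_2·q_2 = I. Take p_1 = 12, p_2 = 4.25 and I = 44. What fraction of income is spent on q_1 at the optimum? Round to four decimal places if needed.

share on q_1 = 0.5795

Set MRS = p_1/p_2: (6/q_1)/1 = p_1/p_2.
So q_1*(p_1,p_2) = 6·p_2/p_1, independent of income; and q_2* = (I − 6·p_2)/p_2.
At the given prices: q_1* = 6·4.25/12 = 2.125, and q_2* = 4.3529.
Expenditure on q_1: 12·2.125 = 25.5; share = 0.5795.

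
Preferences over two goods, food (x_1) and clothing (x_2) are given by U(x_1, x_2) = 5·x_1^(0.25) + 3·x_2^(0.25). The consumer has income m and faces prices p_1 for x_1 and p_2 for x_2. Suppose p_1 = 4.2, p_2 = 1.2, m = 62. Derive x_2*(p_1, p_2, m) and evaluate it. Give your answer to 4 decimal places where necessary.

x_2* = 22.4492

Numerically x_2/x_1 = 2.689216, so x_1* = 62/(4.2 + 1.2·2.689216) = 8.3479 and x_2* = 2.689216·8.3479 = 22.4492.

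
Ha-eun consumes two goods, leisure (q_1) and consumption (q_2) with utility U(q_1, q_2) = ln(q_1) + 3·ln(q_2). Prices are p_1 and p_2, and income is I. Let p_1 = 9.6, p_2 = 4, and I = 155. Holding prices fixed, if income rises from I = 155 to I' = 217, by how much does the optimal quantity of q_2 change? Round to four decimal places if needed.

Δq_2* = 11.625

Demand: q_1*(p_1,p_2,I) = 0.25·I/p_1 and q_2* = 0.75·I/p_2.
At p_1=9.6, p_2=4, I=155: q_2* = 0.75·155/4 = 29.0625.
At I' = 217: q_2* = 40.6875. Change: 40.6875 − 29.0625 = 11.625.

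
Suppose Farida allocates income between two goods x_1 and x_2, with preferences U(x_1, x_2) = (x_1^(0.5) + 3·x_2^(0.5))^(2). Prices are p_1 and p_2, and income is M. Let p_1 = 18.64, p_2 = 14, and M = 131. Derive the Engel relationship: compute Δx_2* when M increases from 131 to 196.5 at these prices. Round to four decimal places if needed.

MU_x_1 ∝ x_1^(-0.5), MU_x_2 ∝ 3·x_2^(-0.5), so MRS = (1/3)·(x_2/x_1)^(0.5) = p_1/p_2.
Solve for the ratio: x_2/x_1 = [3·p_1/p_2]^(2).
With the ratio pinned down, the budget gives x_1* = M/(p_1 + p_2·(x_2/x_1)) and x_2* = (x_2/x_1)·x_1*.
Numerically x_2/x_1 = 15.954318, so x_1* = 131/(18.64 + 14·15.954318) = 0.5413 and x_2* = 15.954318·0.5413 = 8.6364.
At M' = 196.5: x_2* = 12.9546. Change: 12.9546 − 8.6364 = 4.3182.

Δx_2* = 4.3182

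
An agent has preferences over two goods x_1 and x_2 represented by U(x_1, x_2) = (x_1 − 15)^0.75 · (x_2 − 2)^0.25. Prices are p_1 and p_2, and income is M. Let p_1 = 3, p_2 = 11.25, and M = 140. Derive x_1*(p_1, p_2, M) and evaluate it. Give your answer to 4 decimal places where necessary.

This is Cobb-Douglas in (x_1−15, x_2−2): tangency gives 0.75·p_2·(x_2−2) = 0.25·p_1·(x_1−15).
After buying the subsistence bundle (15, 2), a share 0.75 of the remaining income goes to x_1: x_1* = 15 + 0.75·(M − 15p_1 − 2p_2)/p_1.
Discretionary income = 140 − 15·3 − 2·11.25 = 72.5; x_1* = 15 + 0.75·72.5/3 = 33.125.

x_1* = 33.125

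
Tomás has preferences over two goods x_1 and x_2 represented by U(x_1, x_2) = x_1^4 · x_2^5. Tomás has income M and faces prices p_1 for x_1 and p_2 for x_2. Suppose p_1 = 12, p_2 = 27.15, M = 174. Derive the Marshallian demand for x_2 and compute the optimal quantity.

x_2* = 3.5605

Tangency: MRS = (4/5)·x_2/x_1 = p_1/p_2.
Rearranging, p_2·x_2 = (5/4)·p_1·x_1. Substituting into the budget gives p_1·x_1·(1 + (5/4)) = M.
Demand: x_1*(p_1,p_2,M) = 4/9·M/p_1 and x_2* = 5/9·M/p_2.
At p_1=12, p_2=27.15, M=174: x_2* = 5/9·174/27.15 = 3.5605.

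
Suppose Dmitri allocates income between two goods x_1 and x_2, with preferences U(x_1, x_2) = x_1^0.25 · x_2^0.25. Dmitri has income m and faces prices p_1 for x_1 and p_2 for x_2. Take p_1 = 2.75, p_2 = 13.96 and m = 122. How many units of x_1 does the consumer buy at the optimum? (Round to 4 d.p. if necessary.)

x_1* = 22.1818

Tangency: MRS = x_2/x_1 = p_1/p_2.
Rearranging, p_2·x_2 = p_1·x_1. Substituting into the budget gives p_1·x_1·(1 + 1) = m.
Demand: x_1*(p_1,p_2,m) = 0.5·m/p_1 and x_2* = 0.5·m/p_2.
At p_1=2.75, p_2=13.96, m=122: x_1* = 0.5·122/2.75 = 22.1818.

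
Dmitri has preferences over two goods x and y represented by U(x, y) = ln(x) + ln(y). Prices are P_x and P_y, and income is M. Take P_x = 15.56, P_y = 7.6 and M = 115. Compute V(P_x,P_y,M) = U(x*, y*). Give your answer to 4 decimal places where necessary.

V = 3.3307

Demand: x*(P_x,P_y,M) = 0.5·M/P_x and y* = 0.5·M/P_y.
At P_x=15.56, P_y=7.6, M=115: x* = 0.5·115/15.56 = 3.6954, y* = 7.5658.
Utility at the optimum: U(3.6954, 7.5658) = 3.3307.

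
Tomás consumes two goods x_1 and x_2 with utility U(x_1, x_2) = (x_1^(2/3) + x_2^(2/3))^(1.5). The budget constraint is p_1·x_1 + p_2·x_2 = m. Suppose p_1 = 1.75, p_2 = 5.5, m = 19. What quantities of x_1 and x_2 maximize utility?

Substitute x_2 = (x_2/x_1)·x_1 into the budget: x_1* = m/(p_1 + p_2·(x_2/x_1)).
Numerically x_2/x_1 = 0.032213, so x_1* = 19/(1.75 + 5.5·0.032213) = 9.859 and x_2* = 0.032213·9.859 = 0.3176.

x_1* = 9.859, x_2* = 0.3176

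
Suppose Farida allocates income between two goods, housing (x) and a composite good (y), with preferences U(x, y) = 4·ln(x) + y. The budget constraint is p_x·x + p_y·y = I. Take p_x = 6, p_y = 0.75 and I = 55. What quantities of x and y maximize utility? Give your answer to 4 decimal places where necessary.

At the given prices: x* = 4·0.75/6 = 0.5, and y* = 69.3333.

x* = 0.5, y* = 69.3333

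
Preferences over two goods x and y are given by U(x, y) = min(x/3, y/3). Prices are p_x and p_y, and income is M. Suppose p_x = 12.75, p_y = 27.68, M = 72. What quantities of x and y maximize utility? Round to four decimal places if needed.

x* = 1.7809, y* = 1.7809

Leontief preferences: the optimum is at the kink where x/3 = y/3, i.e. y = x.
Budget: p_x·x + p_y·x = M, so (3·p_x + 3·p_y)·x = 3·M.
Demand: x*(p_x,p_y,M) = 3·M/(3·p_x + 3·p_y), y* = 3·M/(3·p_x + 3·p_y).
Here 3·12.75 + 3·27.68 = 121.29, giving x* = 1.7809 and y* = 1.7809.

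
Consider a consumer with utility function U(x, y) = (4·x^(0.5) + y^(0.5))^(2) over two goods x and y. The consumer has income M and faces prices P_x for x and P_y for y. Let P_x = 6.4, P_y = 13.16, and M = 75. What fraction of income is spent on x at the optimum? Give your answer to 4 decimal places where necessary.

MRS = MU_x/MU_y = 4·(y/x)^(0.5). Set equal to P_x/P_y.
Solve for the ratio: y/x = [(1/4)·P_x/P_y]^(2).
Substitute y = (y/x)·x into the budget: x* = M/(P_x + P_y·(y/x)).
Numerically y/x = 0.014782, so x* = 75/(6.4 + 13.16·0.014782) = 11.3731 and y* = 0.014782·11.3731 = 0.1681.
Expenditure on x: 6.4·11.3731 = 72.7876; share = 0.9705.

share on x = 0.9705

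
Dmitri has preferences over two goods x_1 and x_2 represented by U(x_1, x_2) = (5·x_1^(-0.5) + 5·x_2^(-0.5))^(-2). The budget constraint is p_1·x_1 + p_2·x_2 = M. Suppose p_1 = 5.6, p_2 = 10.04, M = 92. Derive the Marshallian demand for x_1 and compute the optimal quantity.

x_1* = 7.4175

From the CES first-order condition, (x_2/x_1)^(1.5) = p_1/p_2.
Solve for the ratio: x_2/x_1 = [p_1/p_2]^(2/3).
Substitute x_2 = (x_2/x_1)·x_1 into the budget: x_1* = M/(p_1 + p_2·(x_2/x_1)).
Numerically x_2/x_1 = 0.677594, so x_1* = 92/(5.6 + 10.04·0.677594) = 7.4175.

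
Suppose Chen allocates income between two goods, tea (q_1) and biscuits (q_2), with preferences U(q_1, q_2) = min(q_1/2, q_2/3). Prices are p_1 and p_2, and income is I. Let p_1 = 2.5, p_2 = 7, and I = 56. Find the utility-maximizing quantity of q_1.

q_1* = 4.3077

With perfect complements, no substitution: consume in ratio q_1:q_2 = 2:3.
Budget: p_1·q_1 + p_2·(3/2)·q_1 = I, so (2·p_1 + 3·p_2)·q_1 = 2·I.
Demand: q_1*(p_1,p_2,I) = 2·I/(2·p_1 + 3·p_2), q_2* = 3·I/(2·p_1 + 3·p_2).
Here 2·2.5 + 3·7 = 26, giving q_1* = 4.3077.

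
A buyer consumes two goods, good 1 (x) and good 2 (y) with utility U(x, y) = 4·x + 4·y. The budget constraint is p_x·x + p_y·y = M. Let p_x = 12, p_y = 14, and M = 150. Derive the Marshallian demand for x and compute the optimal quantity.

x* = 12.5

Perfect substitutes: compare marginal utility per dollar. 4/p_x vs 4/p_y → 0.3333 vs 0.2857.
x gives more utility per dollar, so spend all income on x: x* = M/p_x, y* = 0.
Numerically: x* = 12.5, y* = 0.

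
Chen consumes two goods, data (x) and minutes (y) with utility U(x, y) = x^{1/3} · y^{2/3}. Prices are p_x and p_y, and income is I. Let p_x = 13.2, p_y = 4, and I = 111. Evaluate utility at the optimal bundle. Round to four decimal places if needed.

The MRS is (1/2)·y/x. Set MRS = p_x/p_y.
Rearranging, p_y·y = 2·p_x·x. Substituting into the budget gives p_x·x·(1 + 2) = I.
Demand: x*(p_x,p_y,I) = 1/3·I/p_x and y* = 2/3·I/p_y.
At p_x=13.2, p_y=4, I=111: x* = 1/3·111/13.2 = 2.803, y* = 18.5.
Utility at the optimum: U(2.803, 18.5) = 9.8626.

V = 9.8626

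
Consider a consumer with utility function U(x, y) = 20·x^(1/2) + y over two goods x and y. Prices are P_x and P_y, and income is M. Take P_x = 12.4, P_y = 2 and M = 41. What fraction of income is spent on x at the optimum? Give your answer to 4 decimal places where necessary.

share on x = 0.7868

MU_x = 10/√x, MU_y = 1. Tangency: 10/√x = P_x/P_y.
Thus x* = (10·P_y/P_x)² — independent of M — with the rest of income spent on y.
Plugging in: x* = (10·2/12.4)² = 2.6015, y* = 4.371.
Expenditure on x: 12.4·2.6015 = 32.2581; share = 0.7868.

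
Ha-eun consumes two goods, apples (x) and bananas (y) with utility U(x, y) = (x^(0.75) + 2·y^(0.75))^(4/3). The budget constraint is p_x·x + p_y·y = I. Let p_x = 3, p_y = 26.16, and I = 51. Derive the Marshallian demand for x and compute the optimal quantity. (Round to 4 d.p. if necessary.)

MU_x ∝ x^(-0.25), MU_y ∝ 2·y^(-0.25), so MRS = (1/2)·(y/x)^(0.25) = p_x/p_y.
Solve for the ratio: y/x = [2·p_x/p_y]^(4).
Substitute y = (y/x)·x into the budget: x* = I/(p_x + p_y·(y/x)).
Numerically y/x = 0.002767, so x* = 51/(3 + 26.16·0.002767) = 16.5994.

x* = 16.5994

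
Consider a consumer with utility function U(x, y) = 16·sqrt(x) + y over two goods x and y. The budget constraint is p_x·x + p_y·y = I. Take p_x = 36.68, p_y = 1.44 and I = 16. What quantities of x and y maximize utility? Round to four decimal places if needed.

Set MRS = p_x/p_y: 8·x^(−1/2) = p_x/p_y.
Thus x* = (8·p_y/p_x)² — independent of I — with the rest of income spent on y.
Plugging in: x* = (8·1.44/36.68)² = 0.0986, y* = 8.5986.

x* = 0.0986, y* = 8.5986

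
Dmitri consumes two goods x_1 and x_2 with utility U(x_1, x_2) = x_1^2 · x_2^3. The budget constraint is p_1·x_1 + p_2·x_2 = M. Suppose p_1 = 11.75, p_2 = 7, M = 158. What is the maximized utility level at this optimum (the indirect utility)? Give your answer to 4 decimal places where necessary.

MU_x_1/MU_x_2 = (2·x_2)/(3·x_1); tangency sets this equal to p_1/p_2.
Rearranging, p_2·x_2 = (3/2)·p_1·x_1. Substituting into the budget gives p_1·x_1·(1 + (3/2)) = M.
Demand: x_1*(p_1,p_2,M) = 0.4·M/p_1 and x_2* = 0.6·M/p_2.
At p_1=11.75, p_2=7, M=158: x_1* = 0.4·158/11.75 = 5.3787, x_2* = 13.5429.
Utility at the optimum: U(5.3787, 13.5429) = 71860.3479.

V = 71860.3479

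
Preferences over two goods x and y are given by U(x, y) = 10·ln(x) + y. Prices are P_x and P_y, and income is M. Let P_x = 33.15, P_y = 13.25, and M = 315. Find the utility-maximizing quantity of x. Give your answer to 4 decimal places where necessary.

x* = 3.997

Set MRS = P_x/P_y: (10/x)/1 = P_x/P_y.
So x*(P_x,P_y) = 10·P_y/P_x, independent of income; and y* = (M − 10·P_y)/P_y.
At the given prices: x* = 10·13.25/33.15 = 3.997.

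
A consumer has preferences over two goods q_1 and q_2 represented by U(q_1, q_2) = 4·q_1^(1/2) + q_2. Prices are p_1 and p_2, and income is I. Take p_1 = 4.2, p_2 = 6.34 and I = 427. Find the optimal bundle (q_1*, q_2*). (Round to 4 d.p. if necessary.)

MU_q_1 = 2/√q_1, MU_q_2 = 1. Tangency: 2/√q_1 = p_1/p_2.
Solve: √q_1 = 2·p_2/p_1, so q_1*(p_1,p_2) = (2·p_2/p_1)², and q_2* = (I − p_1·q_1*)/p_2.
Plugging in: q_1* = (2·6.34/4.2)² = 9.1146, q_2* = 61.3121.

q_1* = 9.1146, q_2* = 61.3121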